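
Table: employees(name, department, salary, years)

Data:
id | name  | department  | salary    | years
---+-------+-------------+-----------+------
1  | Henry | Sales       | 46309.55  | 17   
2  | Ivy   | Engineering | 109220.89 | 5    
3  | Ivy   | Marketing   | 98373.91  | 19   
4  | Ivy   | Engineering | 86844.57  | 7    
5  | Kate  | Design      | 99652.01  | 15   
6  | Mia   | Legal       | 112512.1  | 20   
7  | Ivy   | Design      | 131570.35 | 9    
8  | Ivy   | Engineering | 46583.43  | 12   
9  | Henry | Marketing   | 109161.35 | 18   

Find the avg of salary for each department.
SELECT department, AVG(salary) as result
FROM employees
GROUP BY department

Result:
  Design: 115611.18
  Engineering: 80882.96
  Legal: 112512.10
  Marketing: 103767.63
  Sales: 46309.55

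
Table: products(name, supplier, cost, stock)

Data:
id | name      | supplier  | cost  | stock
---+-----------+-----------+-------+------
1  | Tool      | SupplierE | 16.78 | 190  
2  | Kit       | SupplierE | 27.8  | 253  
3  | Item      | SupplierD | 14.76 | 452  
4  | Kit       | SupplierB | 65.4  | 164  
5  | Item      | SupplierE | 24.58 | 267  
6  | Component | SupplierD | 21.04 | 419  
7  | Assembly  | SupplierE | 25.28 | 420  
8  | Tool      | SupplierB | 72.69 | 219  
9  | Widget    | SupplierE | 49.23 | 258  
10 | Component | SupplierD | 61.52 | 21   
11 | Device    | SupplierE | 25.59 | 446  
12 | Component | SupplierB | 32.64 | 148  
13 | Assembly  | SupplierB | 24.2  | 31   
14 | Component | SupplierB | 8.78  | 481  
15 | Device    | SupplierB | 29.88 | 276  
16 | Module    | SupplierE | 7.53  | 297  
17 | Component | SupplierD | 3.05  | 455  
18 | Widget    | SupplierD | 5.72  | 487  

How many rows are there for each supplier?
SELECT supplier, COUNT(*) as count
FROM products
GROUP BY supplier

Result:
  SupplierB: 6
  SupplierD: 5
  SupplierE: 7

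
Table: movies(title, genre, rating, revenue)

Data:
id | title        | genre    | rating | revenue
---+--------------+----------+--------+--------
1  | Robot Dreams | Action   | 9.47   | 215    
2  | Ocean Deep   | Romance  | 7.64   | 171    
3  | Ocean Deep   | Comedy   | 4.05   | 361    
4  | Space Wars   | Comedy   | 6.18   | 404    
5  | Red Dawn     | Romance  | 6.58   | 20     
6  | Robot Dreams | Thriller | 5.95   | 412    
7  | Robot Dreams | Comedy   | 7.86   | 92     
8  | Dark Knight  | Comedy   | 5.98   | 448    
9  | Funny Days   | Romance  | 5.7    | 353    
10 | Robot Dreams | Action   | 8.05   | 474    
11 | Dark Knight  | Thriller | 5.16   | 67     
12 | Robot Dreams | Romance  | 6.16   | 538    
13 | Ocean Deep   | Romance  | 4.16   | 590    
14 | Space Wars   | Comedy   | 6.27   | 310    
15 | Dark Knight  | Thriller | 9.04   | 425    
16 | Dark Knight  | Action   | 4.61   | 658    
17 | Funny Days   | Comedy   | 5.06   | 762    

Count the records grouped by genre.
SELECT genre, COUNT(*) as count
FROM movies
GROUP BY genre

Result:
  Action: 3
  Comedy: 6
  Romance: 5
  Thriller: 3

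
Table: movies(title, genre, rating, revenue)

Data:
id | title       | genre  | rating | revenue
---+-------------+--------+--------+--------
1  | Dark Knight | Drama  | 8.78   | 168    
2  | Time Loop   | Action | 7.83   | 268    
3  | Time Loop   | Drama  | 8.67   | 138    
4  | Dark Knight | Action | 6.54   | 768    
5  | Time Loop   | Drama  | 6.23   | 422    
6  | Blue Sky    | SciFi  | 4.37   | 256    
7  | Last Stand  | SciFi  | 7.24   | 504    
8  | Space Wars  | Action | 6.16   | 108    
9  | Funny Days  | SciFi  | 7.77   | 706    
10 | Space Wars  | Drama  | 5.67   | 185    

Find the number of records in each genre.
SELECT genre, COUNT(*) as count
FROM movies
GROUP BY genre

Result:
  Action: 3
  Drama: 4
  SciFi: 3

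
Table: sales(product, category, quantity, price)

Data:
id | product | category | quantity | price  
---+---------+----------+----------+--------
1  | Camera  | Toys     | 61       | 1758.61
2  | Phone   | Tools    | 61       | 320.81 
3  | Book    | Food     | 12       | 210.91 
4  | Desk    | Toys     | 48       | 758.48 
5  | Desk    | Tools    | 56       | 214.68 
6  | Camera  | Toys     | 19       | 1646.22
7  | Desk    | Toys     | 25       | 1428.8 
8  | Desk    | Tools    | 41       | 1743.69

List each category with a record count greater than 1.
SELECT category, COUNT(*) as cnt
FROM sales
GROUP BY category
HAVING COUNT(*) > 1

Result:
  Tools: 3
  Toys: 4

Note: HAVING filters groups after aggregation, WHERE filters rows before.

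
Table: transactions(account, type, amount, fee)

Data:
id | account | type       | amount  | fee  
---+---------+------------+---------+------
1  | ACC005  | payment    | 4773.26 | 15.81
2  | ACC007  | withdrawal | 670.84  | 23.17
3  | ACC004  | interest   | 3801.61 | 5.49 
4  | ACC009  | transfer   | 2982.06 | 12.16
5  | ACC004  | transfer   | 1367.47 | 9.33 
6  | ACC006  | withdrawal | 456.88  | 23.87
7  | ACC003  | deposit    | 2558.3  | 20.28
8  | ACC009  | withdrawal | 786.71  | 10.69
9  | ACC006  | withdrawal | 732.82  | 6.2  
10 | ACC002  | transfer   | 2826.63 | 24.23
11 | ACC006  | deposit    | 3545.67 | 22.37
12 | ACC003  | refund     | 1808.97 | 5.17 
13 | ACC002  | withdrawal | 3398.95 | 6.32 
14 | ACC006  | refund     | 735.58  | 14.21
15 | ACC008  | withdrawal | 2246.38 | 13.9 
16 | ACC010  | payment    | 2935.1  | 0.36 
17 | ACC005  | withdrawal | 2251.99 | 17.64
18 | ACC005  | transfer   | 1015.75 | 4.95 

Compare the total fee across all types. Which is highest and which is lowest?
SELECT type, SUM(fee)
FROM transactions
GROUP BY type
ORDER BY SUM(fee)

All groups:
  interest: 5.49
  payment: 16.17
  refund: 19.38
  deposit: 42.65
  transfer: 50.67
  withdrawal: 101.79

Highest: withdrawal (101.79)
Lowest: interest (5.49)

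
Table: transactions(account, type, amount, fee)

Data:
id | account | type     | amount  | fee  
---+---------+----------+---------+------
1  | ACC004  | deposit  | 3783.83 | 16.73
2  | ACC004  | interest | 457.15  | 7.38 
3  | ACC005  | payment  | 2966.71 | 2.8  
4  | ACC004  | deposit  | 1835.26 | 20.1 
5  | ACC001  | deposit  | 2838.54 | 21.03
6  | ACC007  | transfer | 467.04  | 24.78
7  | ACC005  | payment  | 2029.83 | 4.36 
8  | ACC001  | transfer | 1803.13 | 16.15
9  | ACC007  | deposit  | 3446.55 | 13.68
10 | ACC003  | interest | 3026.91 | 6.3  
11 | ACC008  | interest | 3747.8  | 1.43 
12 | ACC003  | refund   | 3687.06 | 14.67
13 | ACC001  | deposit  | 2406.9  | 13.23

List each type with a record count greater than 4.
SELECT type, COUNT(*) as cnt
FROM transactions
GROUP BY type
HAVING COUNT(*) > 4

Result:
  deposit: 5

Note: HAVING filters groups after aggregation, WHERE filters rows before.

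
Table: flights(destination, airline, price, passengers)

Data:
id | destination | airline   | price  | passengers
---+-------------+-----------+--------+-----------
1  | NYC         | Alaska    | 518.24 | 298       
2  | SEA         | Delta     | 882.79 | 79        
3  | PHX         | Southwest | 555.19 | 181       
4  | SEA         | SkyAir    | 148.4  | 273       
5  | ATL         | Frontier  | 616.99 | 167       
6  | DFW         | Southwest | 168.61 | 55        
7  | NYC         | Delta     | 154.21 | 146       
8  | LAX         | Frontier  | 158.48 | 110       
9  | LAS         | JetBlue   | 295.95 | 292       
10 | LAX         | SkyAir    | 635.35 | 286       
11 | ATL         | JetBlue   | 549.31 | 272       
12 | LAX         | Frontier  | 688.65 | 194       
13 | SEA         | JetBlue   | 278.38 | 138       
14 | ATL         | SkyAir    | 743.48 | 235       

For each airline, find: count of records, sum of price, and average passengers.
SELECT airline,
       COUNT(*) as cnt,
       SUM(price) as total_price,
       AVG(passengers) as avg_passengers
FROM flights
GROUP BY airline

Result:
  Alaska: 1 records, 518.24 total price, 298.00 avg passengers
  Delta: 2 records, 1037.00 total price, 112.50 avg passengers
  Frontier: 3 records, 1464.12 total price, 157.00 avg passengers
  JetBlue: 3 records, 1123.64 total price, 234.00 avg passengers
  SkyAir: 3 records, 1527.23 total price, 264.67 avg passengers
  Southwest: 2 records, 723.80 total price, 118.00 avg passengers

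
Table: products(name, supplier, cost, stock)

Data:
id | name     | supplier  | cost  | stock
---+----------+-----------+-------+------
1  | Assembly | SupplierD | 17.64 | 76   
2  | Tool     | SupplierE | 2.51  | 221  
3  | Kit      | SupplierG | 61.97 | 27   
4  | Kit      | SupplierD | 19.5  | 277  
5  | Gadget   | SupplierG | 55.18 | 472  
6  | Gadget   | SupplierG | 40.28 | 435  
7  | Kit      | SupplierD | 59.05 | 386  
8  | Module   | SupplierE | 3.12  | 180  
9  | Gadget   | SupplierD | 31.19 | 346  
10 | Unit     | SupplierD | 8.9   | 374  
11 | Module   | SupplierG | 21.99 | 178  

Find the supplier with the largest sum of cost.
SELECT supplier, SUM(cost) as val
FROM products
GROUP BY supplier
ORDER BY val DESC
LIMIT 1

Result: SupplierG with sum(cost) = 179.42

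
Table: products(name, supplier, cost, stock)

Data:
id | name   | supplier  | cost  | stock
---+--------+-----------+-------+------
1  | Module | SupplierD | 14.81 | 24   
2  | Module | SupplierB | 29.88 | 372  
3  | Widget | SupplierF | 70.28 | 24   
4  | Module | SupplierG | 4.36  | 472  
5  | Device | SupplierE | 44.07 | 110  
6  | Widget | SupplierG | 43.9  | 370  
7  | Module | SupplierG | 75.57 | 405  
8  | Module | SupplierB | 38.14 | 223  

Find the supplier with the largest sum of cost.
SELECT supplier, SUM(cost) as val
FROM products
GROUP BY supplier
ORDER BY val DESC
LIMIT 1

Result: SupplierG with sum(cost) = 123.83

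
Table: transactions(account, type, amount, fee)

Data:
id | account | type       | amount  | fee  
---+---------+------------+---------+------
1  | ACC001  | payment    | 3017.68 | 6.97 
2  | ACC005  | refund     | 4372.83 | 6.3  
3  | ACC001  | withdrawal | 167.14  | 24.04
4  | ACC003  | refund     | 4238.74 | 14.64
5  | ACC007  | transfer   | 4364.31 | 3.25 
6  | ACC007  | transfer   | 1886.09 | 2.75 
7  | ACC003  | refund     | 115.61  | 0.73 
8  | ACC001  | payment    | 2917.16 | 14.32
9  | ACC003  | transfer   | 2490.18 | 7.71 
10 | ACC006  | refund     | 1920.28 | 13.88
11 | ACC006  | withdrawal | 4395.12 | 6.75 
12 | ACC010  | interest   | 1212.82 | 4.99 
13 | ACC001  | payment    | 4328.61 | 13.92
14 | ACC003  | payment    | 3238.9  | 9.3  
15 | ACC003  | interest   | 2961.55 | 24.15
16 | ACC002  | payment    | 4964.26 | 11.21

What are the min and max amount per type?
SELECT type, MIN(amount), MAX(amount)
FROM transactions
GROUP BY type

Result:
  interest: min=1212.82, max=2961.55
  payment: min=2917.16, max=4964.26
  refund: min=115.61, max=4372.83
  transfer: min=1886.09, max=4364.31
  withdrawal: min=167.14, max=4395.12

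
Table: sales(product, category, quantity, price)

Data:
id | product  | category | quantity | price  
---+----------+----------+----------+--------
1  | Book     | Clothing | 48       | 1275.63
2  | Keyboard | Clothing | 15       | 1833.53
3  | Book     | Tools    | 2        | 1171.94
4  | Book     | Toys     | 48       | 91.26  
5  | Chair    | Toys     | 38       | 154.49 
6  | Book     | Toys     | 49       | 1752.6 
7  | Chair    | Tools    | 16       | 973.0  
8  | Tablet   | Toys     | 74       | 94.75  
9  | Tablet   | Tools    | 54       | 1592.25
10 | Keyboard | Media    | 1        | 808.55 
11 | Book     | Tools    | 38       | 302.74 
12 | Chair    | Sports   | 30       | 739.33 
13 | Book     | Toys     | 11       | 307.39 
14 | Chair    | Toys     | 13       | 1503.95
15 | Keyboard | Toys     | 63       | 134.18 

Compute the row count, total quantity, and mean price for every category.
SELECT category,
       COUNT(*) as cnt,
       SUM(quantity) as total_quantity,
       AVG(price) as avg_price
FROM sales
GROUP BY category

Result:
  Clothing: 2 records, 63 total quantity, 1554.58 avg price
  Media: 1 records, 1 total quantity, 808.55 avg price
  Sports: 1 records, 30 total quantity, 739.33 avg price
  Tools: 4 records, 110 total quantity, 1009.98 avg price
  Toys: 7 records, 296 total quantity, 576.95 avg price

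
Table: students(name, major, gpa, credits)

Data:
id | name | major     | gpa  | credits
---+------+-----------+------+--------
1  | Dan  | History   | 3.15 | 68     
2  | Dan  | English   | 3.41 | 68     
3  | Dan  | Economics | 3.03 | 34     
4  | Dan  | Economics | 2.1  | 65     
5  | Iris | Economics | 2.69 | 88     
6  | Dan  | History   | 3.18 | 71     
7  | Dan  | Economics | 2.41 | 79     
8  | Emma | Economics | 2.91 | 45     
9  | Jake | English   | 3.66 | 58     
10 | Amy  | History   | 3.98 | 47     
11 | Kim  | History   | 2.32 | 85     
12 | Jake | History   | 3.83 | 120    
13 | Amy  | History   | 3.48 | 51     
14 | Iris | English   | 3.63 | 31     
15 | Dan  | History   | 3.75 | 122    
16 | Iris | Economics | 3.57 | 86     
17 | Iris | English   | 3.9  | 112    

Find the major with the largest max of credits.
SELECT major, MAX(credits) as val
FROM students
GROUP BY major
ORDER BY val DESC
LIMIT 1

Result: History with max(credits) = 122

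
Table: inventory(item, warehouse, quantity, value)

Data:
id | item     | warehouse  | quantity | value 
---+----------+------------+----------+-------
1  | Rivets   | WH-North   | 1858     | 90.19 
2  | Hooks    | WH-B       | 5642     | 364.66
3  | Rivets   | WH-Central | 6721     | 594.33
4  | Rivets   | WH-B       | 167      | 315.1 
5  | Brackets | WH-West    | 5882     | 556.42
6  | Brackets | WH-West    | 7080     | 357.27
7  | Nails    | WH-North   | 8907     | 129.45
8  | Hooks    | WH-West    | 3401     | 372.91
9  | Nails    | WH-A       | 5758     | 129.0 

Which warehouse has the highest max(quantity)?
SELECT warehouse, MAX(quantity) as val
FROM inventory
GROUP BY warehouse
ORDER BY val DESC
LIMIT 1

Result: WH-North with max(quantity) = 8907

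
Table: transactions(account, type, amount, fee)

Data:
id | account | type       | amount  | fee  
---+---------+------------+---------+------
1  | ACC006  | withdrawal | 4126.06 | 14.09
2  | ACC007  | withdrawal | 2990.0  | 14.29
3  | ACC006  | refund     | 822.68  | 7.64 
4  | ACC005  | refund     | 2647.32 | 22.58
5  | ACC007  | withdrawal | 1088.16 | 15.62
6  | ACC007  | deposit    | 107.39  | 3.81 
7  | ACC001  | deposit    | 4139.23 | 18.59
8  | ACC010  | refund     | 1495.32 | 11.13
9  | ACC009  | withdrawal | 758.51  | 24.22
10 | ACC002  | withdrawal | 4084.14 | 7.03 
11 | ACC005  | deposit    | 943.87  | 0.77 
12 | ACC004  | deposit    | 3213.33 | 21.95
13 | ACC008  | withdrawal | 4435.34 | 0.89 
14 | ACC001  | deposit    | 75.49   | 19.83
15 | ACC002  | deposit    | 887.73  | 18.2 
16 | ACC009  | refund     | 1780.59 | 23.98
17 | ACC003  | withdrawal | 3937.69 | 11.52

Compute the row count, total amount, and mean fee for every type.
SELECT type,
       COUNT(*) as cnt,
       SUM(amount) as total_amount,
       AVG(fee) as avg_fee
FROM transactions
GROUP BY type

Result:
  deposit: 6 records, 9367.04 total amount, 13.86 avg fee
  refund: 4 records, 6745.91 total amount, 16.33 avg fee
  withdrawal: 7 records, 21419.90 total amount, 12.52 avg fee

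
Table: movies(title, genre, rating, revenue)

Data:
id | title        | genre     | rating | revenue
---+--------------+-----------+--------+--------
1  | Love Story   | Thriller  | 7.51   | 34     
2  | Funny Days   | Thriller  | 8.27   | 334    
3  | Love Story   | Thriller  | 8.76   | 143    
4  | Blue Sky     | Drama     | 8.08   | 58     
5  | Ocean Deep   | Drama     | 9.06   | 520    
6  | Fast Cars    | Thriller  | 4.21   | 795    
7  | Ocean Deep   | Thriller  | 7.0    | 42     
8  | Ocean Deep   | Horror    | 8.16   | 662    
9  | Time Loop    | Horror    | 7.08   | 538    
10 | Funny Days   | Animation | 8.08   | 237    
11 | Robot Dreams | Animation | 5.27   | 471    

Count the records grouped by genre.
SELECT genre, COUNT(*) as count
FROM movies
GROUP BY genre

Result:
  Animation: 2
  Drama: 2
  Horror: 2
  Thriller: 5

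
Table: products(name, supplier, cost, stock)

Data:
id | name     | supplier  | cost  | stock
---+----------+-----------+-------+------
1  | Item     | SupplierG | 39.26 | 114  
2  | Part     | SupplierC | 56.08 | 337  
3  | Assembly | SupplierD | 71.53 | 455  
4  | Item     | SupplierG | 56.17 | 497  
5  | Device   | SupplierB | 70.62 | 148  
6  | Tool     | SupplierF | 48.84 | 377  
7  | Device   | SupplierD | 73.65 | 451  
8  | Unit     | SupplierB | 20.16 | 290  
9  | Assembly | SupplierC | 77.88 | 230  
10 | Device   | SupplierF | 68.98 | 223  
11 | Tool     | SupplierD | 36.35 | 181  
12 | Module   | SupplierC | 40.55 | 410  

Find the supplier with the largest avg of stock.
SELECT supplier, AVG(stock) as val
FROM products
GROUP BY supplier
ORDER BY val DESC
LIMIT 1

Result: SupplierD with avg(stock) = 362.33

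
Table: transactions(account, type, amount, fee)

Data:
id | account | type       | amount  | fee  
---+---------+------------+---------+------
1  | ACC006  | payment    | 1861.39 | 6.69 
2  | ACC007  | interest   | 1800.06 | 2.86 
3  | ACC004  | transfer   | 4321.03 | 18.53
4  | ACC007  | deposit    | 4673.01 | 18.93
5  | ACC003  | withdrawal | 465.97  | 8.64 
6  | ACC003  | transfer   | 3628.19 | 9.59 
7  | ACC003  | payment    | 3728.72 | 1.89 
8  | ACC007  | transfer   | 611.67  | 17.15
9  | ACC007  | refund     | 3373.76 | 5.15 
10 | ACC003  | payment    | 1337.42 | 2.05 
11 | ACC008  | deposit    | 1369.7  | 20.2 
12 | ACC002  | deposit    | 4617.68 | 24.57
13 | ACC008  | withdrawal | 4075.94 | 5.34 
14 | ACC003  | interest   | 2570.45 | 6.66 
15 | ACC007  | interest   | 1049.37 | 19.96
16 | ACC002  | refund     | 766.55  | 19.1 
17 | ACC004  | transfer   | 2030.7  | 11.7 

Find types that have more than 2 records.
SELECT type, COUNT(*) as cnt
FROM transactions
GROUP BY type
HAVING COUNT(*) > 2

Result:
  deposit: 3
  interest: 3
  payment: 3
  transfer: 4

Note: HAVING filters groups after aggregation, WHERE filters rows before.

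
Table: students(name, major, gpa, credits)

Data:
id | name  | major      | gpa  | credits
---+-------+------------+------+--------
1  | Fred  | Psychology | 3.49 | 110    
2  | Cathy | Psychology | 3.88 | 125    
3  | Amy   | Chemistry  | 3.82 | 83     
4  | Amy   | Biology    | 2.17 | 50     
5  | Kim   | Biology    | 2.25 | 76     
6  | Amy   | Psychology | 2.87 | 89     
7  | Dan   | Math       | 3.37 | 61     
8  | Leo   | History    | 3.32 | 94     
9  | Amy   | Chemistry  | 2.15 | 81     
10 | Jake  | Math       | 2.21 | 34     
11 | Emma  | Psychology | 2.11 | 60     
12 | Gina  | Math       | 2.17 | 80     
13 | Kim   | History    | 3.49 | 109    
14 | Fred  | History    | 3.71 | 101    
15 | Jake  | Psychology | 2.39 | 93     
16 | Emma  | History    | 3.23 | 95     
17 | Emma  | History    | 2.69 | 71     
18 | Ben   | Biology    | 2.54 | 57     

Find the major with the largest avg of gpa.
SELECT major, AVG(gpa) as val
FROM students
GROUP BY major
ORDER BY val DESC
LIMIT 1

Result: History with avg(gpa) = 3.29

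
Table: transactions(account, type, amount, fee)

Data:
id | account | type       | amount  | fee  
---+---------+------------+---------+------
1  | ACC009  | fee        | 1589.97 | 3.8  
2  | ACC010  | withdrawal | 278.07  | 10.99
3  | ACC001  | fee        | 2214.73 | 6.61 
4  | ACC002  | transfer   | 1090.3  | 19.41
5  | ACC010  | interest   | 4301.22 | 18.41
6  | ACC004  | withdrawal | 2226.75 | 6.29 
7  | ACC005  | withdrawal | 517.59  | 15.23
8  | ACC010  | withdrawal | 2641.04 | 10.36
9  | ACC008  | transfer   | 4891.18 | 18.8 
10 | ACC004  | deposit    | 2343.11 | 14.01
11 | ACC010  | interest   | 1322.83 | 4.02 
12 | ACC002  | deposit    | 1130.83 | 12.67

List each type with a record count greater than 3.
SELECT type, COUNT(*) as cnt
FROM transactions
GROUP BY type
HAVING COUNT(*) > 3

Result:
  withdrawal: 4

Note: HAVING filters groups after aggregation, WHERE filters rows before.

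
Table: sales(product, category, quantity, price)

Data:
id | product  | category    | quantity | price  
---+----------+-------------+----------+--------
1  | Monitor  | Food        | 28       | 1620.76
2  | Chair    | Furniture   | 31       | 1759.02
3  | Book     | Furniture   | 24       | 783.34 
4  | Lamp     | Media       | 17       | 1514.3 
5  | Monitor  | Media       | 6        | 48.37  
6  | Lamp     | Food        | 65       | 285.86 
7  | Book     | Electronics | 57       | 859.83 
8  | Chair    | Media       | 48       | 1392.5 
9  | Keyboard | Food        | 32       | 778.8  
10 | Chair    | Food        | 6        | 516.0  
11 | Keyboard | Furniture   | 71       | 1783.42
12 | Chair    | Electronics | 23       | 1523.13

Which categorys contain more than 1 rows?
SELECT category, COUNT(*) as cnt
FROM sales
GROUP BY category
HAVING COUNT(*) > 1

Result:
  Electronics: 2
  Food: 4
  Furniture: 3
  Media: 3

Note: HAVING filters groups after aggregation, WHERE filters rows before.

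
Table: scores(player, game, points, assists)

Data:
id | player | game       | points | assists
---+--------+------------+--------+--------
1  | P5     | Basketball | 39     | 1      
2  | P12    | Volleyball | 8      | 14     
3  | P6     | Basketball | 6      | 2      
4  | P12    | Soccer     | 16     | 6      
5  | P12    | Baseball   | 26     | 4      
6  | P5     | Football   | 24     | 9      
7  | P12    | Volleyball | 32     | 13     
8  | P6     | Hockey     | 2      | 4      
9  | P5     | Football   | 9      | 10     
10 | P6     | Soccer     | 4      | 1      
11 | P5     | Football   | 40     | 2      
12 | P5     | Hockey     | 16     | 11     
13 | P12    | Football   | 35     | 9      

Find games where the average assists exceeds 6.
SELECT game, AVG(assists)
FROM scores
GROUP BY game
HAVING AVG(assists) > 6

Result:
  Football: avg=7.50
  Hockey: avg=7.50
  Volleyball: avg=13.50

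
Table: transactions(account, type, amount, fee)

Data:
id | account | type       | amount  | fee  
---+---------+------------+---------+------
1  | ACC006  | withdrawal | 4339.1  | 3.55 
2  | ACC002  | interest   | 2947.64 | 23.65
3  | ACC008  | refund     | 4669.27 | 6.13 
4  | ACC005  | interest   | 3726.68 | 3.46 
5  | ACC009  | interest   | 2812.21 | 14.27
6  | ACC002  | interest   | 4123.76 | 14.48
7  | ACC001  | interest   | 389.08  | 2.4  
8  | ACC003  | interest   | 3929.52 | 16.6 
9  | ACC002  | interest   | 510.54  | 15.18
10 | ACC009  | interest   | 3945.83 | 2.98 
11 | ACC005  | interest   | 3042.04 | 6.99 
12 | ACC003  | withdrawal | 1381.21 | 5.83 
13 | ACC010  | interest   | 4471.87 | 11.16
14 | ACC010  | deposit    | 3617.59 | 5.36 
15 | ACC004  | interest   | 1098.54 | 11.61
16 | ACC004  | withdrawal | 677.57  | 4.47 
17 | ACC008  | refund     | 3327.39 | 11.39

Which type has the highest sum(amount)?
SELECT type, SUM(amount) as val
FROM transactions
GROUP BY type
ORDER BY val DESC
LIMIT 1

Result: interest with sum(amount) = 30997.71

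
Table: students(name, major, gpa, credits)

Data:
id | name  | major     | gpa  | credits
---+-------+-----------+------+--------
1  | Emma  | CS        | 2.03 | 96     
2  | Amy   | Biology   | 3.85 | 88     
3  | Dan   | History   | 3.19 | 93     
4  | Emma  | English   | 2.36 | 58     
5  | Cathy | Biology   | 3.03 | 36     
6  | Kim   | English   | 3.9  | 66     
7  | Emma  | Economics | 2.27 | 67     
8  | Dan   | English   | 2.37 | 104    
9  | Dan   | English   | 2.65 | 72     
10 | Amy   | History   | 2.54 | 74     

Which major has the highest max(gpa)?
SELECT major, MAX(gpa) as val
FROM students
GROUP BY major
ORDER BY val DESC
LIMIT 1

Result: English with max(gpa) = 3.90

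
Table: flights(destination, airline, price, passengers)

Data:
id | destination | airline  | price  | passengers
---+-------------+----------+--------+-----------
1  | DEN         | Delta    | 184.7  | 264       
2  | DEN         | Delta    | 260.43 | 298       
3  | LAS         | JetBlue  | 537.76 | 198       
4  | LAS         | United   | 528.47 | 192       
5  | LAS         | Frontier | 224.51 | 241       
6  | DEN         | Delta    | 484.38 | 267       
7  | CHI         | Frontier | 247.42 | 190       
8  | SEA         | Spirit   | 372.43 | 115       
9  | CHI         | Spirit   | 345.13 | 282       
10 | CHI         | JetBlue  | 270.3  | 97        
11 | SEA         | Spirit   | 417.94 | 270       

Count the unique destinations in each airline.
SELECT airline, COUNT(DISTINCT destination)
FROM flights
GROUP BY airline

Result:
  Delta: 1 distinct
  Frontier: 2 distinct
  JetBlue: 2 distinct
  Spirit: 2 distinct
  United: 1 distinct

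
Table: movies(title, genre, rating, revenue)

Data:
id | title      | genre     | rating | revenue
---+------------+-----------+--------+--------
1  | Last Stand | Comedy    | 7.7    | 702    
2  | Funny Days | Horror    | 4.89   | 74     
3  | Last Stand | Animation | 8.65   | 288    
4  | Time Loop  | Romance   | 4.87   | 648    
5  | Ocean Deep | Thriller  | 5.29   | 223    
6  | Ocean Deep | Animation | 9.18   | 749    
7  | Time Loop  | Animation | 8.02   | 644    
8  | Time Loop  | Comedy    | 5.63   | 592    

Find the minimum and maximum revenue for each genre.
SELECT genre, MIN(revenue), MAX(revenue)
FROM movies
GROUP BY genre

Result:
  Animation: min=288, max=749
  Comedy: min=592, max=702
  Horror: min=74, max=74
  Romance: min=648, max=648
  Thriller: min=223, max=223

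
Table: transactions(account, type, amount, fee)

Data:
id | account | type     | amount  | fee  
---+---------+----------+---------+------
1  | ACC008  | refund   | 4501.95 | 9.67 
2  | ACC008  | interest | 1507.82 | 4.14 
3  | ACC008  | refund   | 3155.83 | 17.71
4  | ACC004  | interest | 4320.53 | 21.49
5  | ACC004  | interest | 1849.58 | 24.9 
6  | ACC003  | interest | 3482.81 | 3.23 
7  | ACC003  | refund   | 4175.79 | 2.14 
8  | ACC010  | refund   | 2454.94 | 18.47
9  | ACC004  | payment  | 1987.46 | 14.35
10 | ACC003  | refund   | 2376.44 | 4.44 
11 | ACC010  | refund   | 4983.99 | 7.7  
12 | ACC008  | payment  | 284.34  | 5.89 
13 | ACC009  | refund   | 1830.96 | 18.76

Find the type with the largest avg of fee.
SELECT type, AVG(fee) as val
FROM transactions
GROUP BY type
ORDER BY val DESC
LIMIT 1

Result: interest with avg(fee) = 13.44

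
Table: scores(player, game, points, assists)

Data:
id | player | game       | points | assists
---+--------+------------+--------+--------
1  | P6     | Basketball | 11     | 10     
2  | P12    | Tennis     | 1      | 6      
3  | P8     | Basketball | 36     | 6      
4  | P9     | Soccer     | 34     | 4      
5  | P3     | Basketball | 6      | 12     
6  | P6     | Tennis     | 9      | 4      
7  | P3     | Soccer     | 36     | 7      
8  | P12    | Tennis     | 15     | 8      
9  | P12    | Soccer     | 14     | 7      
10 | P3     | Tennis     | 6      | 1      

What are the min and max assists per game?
SELECT game, MIN(assists), MAX(assists)
FROM scores
GROUP BY game

Result:
  Basketball: min=6, max=12
  Soccer: min=4, max=7
  Tennis: min=1, max=8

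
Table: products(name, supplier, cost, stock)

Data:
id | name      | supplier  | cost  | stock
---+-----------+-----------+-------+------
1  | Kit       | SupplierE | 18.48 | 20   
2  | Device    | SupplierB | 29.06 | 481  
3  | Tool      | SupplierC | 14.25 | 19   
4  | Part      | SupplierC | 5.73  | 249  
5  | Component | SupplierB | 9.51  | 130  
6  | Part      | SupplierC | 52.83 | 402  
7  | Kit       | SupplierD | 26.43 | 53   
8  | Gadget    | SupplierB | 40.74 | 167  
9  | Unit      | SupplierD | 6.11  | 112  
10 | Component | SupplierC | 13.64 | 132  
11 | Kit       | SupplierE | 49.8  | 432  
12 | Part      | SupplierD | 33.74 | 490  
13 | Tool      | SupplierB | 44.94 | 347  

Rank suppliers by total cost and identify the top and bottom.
SELECT supplier, SUM(cost)
FROM products
GROUP BY supplier
ORDER BY SUM(cost)

All groups:
  SupplierD: 66.28
  SupplierE: 68.28
  SupplierC: 86.45
  SupplierB: 124.25

Highest: SupplierB (124.25)
Lowest: SupplierD (66.28)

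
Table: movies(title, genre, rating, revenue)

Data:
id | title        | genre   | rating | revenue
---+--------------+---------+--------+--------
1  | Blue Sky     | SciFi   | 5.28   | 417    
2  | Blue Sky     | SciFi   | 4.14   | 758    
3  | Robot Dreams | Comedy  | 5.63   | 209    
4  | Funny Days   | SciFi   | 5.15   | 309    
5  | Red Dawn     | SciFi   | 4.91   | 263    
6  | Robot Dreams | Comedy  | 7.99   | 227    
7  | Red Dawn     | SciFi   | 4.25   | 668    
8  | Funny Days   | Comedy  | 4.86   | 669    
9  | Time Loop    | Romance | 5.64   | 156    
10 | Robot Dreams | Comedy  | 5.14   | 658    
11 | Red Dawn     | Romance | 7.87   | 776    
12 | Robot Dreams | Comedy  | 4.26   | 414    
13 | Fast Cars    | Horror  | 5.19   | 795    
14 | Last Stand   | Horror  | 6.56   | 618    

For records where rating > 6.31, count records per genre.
SELECT genre, COUNT(*)
FROM movies
WHERE rating > 6.31
GROUP BY genre

Note: WHERE filters rows before grouping.

Result:
  Comedy: 1
  Horror: 1
  Romance: 1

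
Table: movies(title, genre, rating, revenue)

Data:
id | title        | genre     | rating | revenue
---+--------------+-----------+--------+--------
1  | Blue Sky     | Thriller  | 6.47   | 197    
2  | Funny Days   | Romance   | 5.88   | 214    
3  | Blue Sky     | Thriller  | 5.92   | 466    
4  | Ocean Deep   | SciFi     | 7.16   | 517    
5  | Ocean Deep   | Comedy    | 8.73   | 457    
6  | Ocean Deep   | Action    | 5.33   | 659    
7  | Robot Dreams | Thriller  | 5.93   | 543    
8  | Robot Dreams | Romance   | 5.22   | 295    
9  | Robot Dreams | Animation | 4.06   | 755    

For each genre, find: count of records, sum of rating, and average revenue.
SELECT genre,
       COUNT(*) as cnt,
       SUM(rating) as total_rating,
       AVG(revenue) as avg_revenue
FROM movies
GROUP BY genre

Result:
  Action: 1 records, 5.33 total rating, 659.00 avg revenue
  Animation: 1 records, 4.06 total rating, 755.00 avg revenue
  Comedy: 1 records, 8.73 total rating, 457.00 avg revenue
  Romance: 2 records, 11.10 total rating, 254.50 avg revenue
  SciFi: 1 records, 7.16 total rating, 517.00 avg revenue
  Thriller: 3 records, 18.32 total rating, 402.00 avg revenue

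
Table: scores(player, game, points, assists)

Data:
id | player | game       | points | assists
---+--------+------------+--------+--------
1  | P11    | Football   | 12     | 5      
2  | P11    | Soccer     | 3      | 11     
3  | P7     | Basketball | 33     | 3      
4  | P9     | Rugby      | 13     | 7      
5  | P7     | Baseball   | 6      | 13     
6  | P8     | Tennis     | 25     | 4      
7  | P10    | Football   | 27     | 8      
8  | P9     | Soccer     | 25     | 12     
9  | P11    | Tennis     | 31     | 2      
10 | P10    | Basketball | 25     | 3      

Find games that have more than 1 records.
SELECT game, COUNT(*) as cnt
FROM scores
GROUP BY game
HAVING COUNT(*) > 1

Result:
  Basketball: 2
  Football: 2
  Soccer: 2
  Tennis: 2

Note: HAVING filters groups after aggregation, WHERE filters rows before.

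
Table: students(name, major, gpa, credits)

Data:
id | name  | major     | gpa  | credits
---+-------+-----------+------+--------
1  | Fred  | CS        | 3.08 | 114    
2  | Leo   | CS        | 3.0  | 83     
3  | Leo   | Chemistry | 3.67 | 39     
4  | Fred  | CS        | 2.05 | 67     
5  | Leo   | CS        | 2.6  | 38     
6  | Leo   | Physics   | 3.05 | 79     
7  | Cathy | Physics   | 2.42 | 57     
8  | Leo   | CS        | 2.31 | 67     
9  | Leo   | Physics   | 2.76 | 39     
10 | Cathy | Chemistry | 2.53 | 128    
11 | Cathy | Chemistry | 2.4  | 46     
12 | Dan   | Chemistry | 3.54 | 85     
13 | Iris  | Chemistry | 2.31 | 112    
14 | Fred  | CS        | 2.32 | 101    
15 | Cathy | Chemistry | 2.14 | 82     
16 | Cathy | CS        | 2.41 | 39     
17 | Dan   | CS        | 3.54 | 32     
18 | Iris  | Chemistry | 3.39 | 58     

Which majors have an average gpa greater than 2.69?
SELECT major, AVG(gpa)
FROM students
GROUP BY major
HAVING AVG(gpa) > 2.69

Result:
  Chemistry: avg=2.85
  Physics: avg=2.74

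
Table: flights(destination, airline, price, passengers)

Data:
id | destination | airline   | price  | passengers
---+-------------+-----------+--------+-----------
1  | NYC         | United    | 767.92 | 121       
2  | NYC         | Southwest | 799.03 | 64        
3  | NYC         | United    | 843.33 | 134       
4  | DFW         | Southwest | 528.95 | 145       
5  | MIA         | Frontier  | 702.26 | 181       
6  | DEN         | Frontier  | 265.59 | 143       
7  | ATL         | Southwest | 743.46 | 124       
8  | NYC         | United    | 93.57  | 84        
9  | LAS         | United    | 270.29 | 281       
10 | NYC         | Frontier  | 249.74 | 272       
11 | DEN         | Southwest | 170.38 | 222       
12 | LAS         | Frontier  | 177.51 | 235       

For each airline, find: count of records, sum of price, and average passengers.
SELECT airline,
       COUNT(*) as cnt,
       SUM(price) as total_price,
       AVG(passengers) as avg_passengers
FROM flights
GROUP BY airline

Result:
  Frontier: 4 records, 1395.10 total price, 207.75 avg passengers
  Southwest: 4 records, 2241.82 total price, 138.75 avg passengers
  United: 4 records, 1975.11 total price, 155.00 avg passengers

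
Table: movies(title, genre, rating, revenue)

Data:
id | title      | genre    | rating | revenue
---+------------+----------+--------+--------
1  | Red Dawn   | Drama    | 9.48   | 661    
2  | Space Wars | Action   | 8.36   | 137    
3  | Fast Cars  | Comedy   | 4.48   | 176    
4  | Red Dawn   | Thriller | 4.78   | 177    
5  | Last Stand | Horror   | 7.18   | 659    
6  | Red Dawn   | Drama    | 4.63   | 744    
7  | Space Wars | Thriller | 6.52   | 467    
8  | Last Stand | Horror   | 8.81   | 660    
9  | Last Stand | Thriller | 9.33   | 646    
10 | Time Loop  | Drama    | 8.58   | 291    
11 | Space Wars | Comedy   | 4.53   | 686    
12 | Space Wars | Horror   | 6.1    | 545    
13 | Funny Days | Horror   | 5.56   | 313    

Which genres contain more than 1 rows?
SELECT genre, COUNT(*) as cnt
FROM movies
GROUP BY genre
HAVING COUNT(*) > 1

Result:
  Comedy: 2
  Drama: 3
  Horror: 4
  Thriller: 3

Note: HAVING filters groups after aggregation, WHERE filters rows before.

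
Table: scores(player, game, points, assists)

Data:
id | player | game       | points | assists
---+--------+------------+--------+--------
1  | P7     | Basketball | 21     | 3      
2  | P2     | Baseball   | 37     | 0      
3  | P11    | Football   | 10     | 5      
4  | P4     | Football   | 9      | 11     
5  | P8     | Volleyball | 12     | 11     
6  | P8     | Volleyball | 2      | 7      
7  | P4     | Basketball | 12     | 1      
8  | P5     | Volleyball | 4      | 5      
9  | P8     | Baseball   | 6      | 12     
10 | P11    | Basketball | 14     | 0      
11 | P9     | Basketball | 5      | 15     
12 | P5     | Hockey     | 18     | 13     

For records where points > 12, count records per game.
SELECT game, COUNT(*)
FROM scores
WHERE points > 12
GROUP BY game

Note: WHERE filters rows before grouping.

Result:
  Baseball: 1
  Basketball: 2
  Hockey: 1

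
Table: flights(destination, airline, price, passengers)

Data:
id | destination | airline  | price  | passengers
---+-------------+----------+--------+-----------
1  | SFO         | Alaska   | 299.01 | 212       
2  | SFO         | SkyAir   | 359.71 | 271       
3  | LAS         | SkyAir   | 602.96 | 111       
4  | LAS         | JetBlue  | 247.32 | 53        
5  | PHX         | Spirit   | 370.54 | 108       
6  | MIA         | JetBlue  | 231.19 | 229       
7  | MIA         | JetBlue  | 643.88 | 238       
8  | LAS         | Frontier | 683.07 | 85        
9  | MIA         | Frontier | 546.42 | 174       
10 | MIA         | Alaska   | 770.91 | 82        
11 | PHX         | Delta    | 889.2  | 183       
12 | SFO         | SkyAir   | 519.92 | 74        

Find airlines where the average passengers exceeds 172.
SELECT airline, AVG(passengers)
FROM flights
GROUP BY airline
HAVING AVG(passengers) > 172

Result:
  Delta: avg=183.00
  JetBlue: avg=173.33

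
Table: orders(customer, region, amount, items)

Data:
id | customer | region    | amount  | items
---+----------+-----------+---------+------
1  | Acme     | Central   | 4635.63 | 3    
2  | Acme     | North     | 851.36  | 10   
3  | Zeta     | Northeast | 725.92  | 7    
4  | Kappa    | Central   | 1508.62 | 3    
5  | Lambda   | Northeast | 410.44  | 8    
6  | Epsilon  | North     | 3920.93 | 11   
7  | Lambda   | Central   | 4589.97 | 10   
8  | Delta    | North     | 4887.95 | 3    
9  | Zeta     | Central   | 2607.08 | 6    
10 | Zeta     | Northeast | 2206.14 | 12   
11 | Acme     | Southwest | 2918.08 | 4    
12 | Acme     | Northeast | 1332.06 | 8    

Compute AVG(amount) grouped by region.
SELECT region, AVG(amount) as result
FROM orders
GROUP BY region

Result:
  Central: 3335.33
  North: 3220.08
  Northeast: 1168.64
  Southwest: 2918.08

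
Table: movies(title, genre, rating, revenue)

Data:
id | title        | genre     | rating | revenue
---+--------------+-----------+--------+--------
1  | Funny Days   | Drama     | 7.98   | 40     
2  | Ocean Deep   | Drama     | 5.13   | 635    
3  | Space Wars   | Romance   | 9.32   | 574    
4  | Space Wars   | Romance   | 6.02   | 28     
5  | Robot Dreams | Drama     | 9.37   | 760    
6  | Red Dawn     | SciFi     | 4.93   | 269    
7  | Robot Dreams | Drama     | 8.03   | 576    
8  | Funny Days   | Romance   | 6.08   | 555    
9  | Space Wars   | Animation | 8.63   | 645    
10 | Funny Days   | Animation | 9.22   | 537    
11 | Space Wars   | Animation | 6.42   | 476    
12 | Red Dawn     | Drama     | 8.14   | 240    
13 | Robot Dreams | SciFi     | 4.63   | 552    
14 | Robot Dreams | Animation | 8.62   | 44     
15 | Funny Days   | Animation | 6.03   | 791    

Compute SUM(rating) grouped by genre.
SELECT genre, SUM(rating) as result
FROM movies
GROUP BY genre

Result:
  Animation: 38.92
  Drama: 38.65
  Romance: 21.42
  SciFi: 9.56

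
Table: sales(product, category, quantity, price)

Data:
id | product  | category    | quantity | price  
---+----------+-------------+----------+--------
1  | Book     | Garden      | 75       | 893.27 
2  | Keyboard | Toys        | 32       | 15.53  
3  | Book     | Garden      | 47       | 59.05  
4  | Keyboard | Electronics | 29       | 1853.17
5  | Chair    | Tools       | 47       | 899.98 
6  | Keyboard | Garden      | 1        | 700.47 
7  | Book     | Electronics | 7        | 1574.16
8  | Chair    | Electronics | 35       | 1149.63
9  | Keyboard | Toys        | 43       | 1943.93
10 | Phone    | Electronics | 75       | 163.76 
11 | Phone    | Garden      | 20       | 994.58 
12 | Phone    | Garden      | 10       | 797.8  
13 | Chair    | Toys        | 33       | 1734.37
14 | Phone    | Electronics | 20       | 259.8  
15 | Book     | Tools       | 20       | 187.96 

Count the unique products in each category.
SELECT category, COUNT(DISTINCT product)
FROM sales
GROUP BY category

Result:
  Electronics: 4 distinct
  Garden: 3 distinct
  Tools: 2 distinct
  Toys: 2 distinct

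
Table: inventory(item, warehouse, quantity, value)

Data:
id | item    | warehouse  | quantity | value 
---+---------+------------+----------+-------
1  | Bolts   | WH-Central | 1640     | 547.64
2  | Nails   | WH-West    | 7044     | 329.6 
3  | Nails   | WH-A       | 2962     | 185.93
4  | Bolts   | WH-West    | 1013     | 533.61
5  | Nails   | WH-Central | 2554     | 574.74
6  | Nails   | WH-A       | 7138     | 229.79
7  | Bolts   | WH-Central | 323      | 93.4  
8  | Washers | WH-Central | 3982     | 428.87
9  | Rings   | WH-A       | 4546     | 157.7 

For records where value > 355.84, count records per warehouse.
SELECT warehouse, COUNT(*)
FROM inventory
WHERE value > 355.84
GROUP BY warehouse

Note: WHERE filters rows before grouping.

Result:
  WH-Central: 3
  WH-West: 1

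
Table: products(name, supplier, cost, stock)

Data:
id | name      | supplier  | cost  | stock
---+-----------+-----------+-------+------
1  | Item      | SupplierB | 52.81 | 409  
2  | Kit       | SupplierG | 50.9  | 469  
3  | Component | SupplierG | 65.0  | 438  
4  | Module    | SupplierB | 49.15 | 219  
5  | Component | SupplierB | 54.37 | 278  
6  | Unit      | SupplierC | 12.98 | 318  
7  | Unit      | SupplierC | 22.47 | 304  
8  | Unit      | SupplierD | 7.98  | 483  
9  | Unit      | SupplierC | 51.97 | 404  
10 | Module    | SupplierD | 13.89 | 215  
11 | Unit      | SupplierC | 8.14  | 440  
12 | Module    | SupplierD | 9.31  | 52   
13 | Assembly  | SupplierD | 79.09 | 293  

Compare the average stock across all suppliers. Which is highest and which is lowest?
SELECT supplier, AVG(stock)
FROM products
GROUP BY supplier
ORDER BY AVG(stock)

All groups:
  SupplierD: 260.75
  SupplierB: 302.00
  SupplierC: 366.50
  SupplierG: 453.50

Highest: SupplierG (453.50)
Lowest: SupplierD (260.75)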